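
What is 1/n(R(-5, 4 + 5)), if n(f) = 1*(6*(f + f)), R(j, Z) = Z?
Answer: 1/108 ≈ 0.0092593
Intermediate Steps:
n(f) = 12*f (n(f) = 1*(6*(2*f)) = 1*(12*f) = 12*f)
1/n(R(-5, 4 + 5)) = 1/(12*(4 + 5)) = 1/(12*9) = 1/108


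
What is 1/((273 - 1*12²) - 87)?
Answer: 1/42 ≈ 0.023810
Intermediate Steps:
1/((273 - 1*12²) - 87) = 1/((273 - 1*144) - 87) = 1/((273 - 144) - 87) = 1/(129 - 87) = 1/42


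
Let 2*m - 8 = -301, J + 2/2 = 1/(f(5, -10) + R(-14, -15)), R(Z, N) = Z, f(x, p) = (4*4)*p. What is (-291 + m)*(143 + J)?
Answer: -21618625/348 ≈ -62123.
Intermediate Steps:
f(x, p) = 16*p
J = -175/174 (J = -1 + 1/(16*(-10) - 14) = -1 + 1/(-160 - 14) = -1 + 1/(-174) = -1 - 1/174 = -175/174 ≈ -1.0057)
m = -293/2 (m = 4 + (½)*(-301) = 4 - 301/2 = -293/2 ≈ -146.50)
(-291 + m)*(143 + J) = (-291 - 293/2)*(143 - 175/174) = -875/2*24707/174 = -21618625/348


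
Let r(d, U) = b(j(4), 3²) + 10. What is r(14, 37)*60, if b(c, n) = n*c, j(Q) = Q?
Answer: 2760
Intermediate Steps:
b(c, n) = c*n
r(d, U) = 46 (r(d, U) = 4*3² + 10 = 4*9 + 10 = 36 + 10 = 46)
r(14, 37)*60 = 46*60 = 2760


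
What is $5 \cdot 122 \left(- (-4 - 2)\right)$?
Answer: $3660$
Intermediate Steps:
$5 \cdot 122 \left(- (-4 - 2)\right) = 5 \cdot 122 \left(\left(-1\right) \left(-6\right)\right) = 5 \cdot 122 \cdot 6 = 5 \cdot 732 = 3660$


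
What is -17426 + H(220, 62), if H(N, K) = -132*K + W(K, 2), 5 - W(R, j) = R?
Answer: -25667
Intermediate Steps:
W(R, j) = 5 - R
H(N, K) = 5 - 133*K (H(N, K) = -132*K + (5 - K) = 5 - 133*K)
-17426 + H(220, 62) = -17426 + (5 - 133*62) = -17426 + (5 - 8246) = -17426 - 8241 = -25667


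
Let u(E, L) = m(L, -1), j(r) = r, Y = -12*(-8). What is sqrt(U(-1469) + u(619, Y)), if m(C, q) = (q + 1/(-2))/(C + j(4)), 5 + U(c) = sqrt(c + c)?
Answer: sqrt(-2006 + 400*I*sqrt(2938))/20 ≈ 4.9709 + 5.4521*I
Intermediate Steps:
Y = 96
U(c) = -5 + sqrt(2)*sqrt(c) (U(c) = -5 + sqrt(c + c) = -5 + sqrt(2*c) = -5 + sqrt(2)*sqrt(c))
m(C, q) = (-1/2 + q)/(4 + C) (m(C, q) = (q + 1/(-2))/(C + 4) = (q - 1/2)/(4 + C) = (-1/2 + q)/(4 + C))
u(E, L) = -3/(2*(4 + L)) (u(E, L) = (-1/2 - 1)/(4 + L) = -3/2/(4 + L) = -3/(2*(4 + L)))
sqrt(U(-1469) + u(619, Y)) = sqrt((-5 + sqrt(2)*sqrt(-1469)) - 3/(8 + 2*96)) = sqrt((-5 + sqrt(2)*(I*sqrt(1469))) - 3/(8 + 192)) = sqrt((-5 + I*sqrt(2938)) - 3/200) = sqrt(-1003/200 + I*sqrt(2938))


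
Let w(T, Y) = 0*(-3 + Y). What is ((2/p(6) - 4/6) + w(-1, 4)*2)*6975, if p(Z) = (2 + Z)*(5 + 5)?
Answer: -35805/8 ≈ -4475.6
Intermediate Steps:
p(Z) = 20 + 10*Z (p(Z) = (2 + Z)*10 = 20 + 10*Z)
w(T, Y) = 0
((2/p(6) - 4/6) + w(-1, 4)*2)*6975 = ((2/(20 + 10*6) - 4/6) + 0*2)*6975 = ((2/(20 + 60) - 4*⅙) + 0)*6975 = ((2/80 - ⅔) + 0)*6975 = ((2*(1/80) - ⅔) + 0)*6975 = ((1/40 - ⅔) + 0)*6975 = (-77/120 + 0)*6975 = -77/120*6975 = -35805/8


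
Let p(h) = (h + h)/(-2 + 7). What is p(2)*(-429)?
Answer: -1716/5 ≈ -343.20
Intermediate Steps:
p(h) = 2*h/5 (p(h) = (2*h)/5 = (2*h)*(⅕) = 2*h/5)
p(2)*(-429) = ((⅖)*2)*(-429) = (⅘)*(-429) = -1716/5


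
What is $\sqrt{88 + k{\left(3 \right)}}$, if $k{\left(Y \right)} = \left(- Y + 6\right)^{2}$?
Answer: $\sqrt{97} \approx 9.8489$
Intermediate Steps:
$k{\left(Y \right)} = \left(6 - Y\right)^{2}$
$\sqrt{88 + k{\left(3 \right)}} = \sqrt{88 + \left(-6 + 3\right)^{2}} = \sqrt{88 + \left(-3\right)^{2}} = \sqrt{88 + 9} = \sqrt{97}$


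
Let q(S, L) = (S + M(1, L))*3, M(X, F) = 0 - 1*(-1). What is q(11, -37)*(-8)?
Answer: -288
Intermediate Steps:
M(X, F) = 1 (M(X, F) = 0 + 1 = 1)
q(S, L) = 3 + 3*S (q(S, L) = (S + 1)*3 = (1 + S)*3 = 3 + 3*S)
q(11, -37)*(-8) = (3 + 3*11)*(-8) = (3 + 33)*(-8) = 36*(-8) = -288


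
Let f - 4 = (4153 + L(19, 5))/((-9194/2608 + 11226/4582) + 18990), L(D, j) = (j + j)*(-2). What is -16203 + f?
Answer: -918936333639303/56728728985 ≈ -16199.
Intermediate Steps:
L(D, j) = -4*j (L(D, j) = (2*j)*(-2) = -4*j)
f = 239262104652/56728728985 (f = 4 + (4153 - 4*5)/((-9194/2608 + 11226/4582) + 18990) = 4 + (4153 - 20)/((-9194*1/2608 + 11226*(1/4582)) + 18990) = 4 + 4133/((-4597/1304 + 5613/2291) + 18990) = 4 + 4133/(-3212375/2987464 + 18990) = 4 + 4133/(56728728985/2987464) = 4 + 4133*(2987464/56728728985) = 4 + 12347188712/56728728985 = 239262104652/56728728985 ≈ 4.2177)
-16203 + f = -16203 + 239262104652/56728728985 = -918936333639303/56728728985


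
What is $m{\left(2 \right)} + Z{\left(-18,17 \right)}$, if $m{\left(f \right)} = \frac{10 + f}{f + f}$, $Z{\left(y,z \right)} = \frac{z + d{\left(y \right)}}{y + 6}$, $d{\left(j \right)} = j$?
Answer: $\frac{37}{12} \approx 3.0833$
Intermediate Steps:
$Z{\left(y,z \right)} = \frac{y + z}{6 + y}$ ($Z{\left(y,z \right)} = \frac{z + y}{y + 6} = \frac{y + z}{6 + y}$)
$m{\left(f \right)} = \frac{10 + f}{2 f}$
$m{\left(2 \right)} + Z{\left(-18,17 \right)} = \frac{10 + 2}{2 \cdot 2} + \frac{-18 + 17}{6 - 18} = \frac{1}{2} \cdot \frac{1}{2} \cdot 12 + \frac{1}{-12} \left(-1\right) = 3 - - \frac{1}{12} = 3 + \frac{1}{12} = \frac{37}{12}$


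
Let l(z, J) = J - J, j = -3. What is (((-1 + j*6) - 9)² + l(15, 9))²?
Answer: 614656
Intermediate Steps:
l(z, J) = 0
(((-1 + j*6) - 9)² + l(15, 9))² = (((-1 - 3*6) - 9)² + 0)² = (((-1 - 18) - 9)² + 0)² = ((-19 - 9)² + 0)² = ((-28)² + 0)² = (784 + 0)² = 784² = 614656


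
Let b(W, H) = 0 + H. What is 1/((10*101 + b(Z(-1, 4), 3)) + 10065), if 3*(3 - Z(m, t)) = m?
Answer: 1/11078 ≈ 9.0269e-5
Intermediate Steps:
Z(m, t) = 3 - m/3
b(W, H) = H
1/((10*101 + b(Z(-1, 4), 3)) + 10065) = 1/((10*101 + 3) + 10065) = 1/((1010 + 3) + 10065) = 1/(1013 + 10065) = 1/11078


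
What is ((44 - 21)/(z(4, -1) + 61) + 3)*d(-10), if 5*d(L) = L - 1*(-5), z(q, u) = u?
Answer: -203/60 ≈ -3.3833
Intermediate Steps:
d(L) = 1 + L/5 (d(L) = (L - 1*(-5))/5 = (L + 5)/5 = (5 + L)/5 = 1 + L/5)
((44 - 21)/(z(4, -1) + 61) + 3)*d(-10) = ((44 - 21)/(-1 + 61) + 3)*(1 + (⅕)*(-10)) = (23/60 + 3)*(1 - 2) = (23*(1/60) + 3)*(-1) = (23/60 + 3)*(-1) = (203/60)*(-1) = -203/60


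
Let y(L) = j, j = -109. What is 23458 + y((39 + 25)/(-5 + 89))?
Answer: 23349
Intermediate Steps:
y(L) = -109
23458 + y((39 + 25)/(-5 + 89)) = 23458 - 109 = 23349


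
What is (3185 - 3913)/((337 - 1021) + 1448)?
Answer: -182/191 ≈ -0.95288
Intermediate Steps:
(3185 - 3913)/((337 - 1021) + 1448) = -728/(-684 + 1448) = -728/764 = -728*1/764 = -182/191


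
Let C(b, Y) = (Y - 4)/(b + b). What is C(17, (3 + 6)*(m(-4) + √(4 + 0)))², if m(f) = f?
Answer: 121/289 ≈ 0.41868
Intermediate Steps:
C(b, Y) = (-4 + Y)/(2*b) (C(b, Y) = (-4 + Y)/((2*b)) = (-4 + Y)*(1/(2*b)) = (-4 + Y)/(2*b))
C(17, (3 + 6)*(m(-4) + √(4 + 0)))² = ((½)*(-4 + (3 + 6)*(-4 + √(4 + 0)))/17)² = ((½)*(1/17)*(-4 + 9*(-4 + √4)))² = ((½)*(1/17)*(-4 + 9*(-4 + 2)))² = ((½)*(1/17)*(-4 + 9*(-2)))² = ((½)*(1/17)*(-4 - 18))² = ((½)*(1/17)*(-22))² = (-11/17)² = 121/289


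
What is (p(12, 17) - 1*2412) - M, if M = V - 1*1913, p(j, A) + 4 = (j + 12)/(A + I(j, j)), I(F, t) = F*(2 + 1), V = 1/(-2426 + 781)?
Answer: -43814522/87185 ≈ -502.55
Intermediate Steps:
V = -1/1645 (V = 1/(-1645) = -1/1645 ≈ -0.00060790)
I(F, t) = 3*F (I(F, t) = F*3 = 3*F)
p(j, A) = -4 + (12 + j)/(A + 3*j) (p(j, A) = -4 + (j + 12)/(A + 3*j) = -4 + (12 + j)/(A + 3*j))
M = -3146886/1645 (M = -1/1645 - 1*1913 = -1/1645 - 1913 = -3146886/1645 ≈ -1913.0)
(p(12, 17) - 1*2412) - M = ((12 - 11*12 - 4*17)/(17 + 3*12) - 1*2412) - 1*(-3146886/1645) = ((12 - 132 - 68)/(17 + 36) - 2412) + 3146886/1645 = (-188/53 - 2412) + 3146886/1645 = -128024/53 + 3146886/1645 = -43814522/87185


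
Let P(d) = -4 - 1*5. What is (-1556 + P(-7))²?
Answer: 2449225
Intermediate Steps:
P(d) = -9 (P(d) = -4 - 5 = -9)
(-1556 + P(-7))² = (-1556 - 9)² = (-1565)² = 2449225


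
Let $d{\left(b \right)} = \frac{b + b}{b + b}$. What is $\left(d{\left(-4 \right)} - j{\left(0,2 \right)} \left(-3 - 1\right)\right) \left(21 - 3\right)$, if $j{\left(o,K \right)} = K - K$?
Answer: $18$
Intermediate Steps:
$j{\left(o,K \right)} = 0$
$d{\left(b \right)} = 1$ ($d{\left(b \right)} = \frac{2 b}{2 b} = 2 b \frac{1}{2 b} = 1$)
$\left(d{\left(-4 \right)} - j{\left(0,2 \right)} \left(-3 - 1\right)\right) \left(21 - 3\right) = \left(1 - 0 \left(-3 - 1\right)\right) \left(21 - 3\right) = \left(1 - 0 \left(-4\right)\right) 18 = \left(1 - 0\right) 18 = \left(1 + 0\right) 18 = 1 \cdot 18 = 18$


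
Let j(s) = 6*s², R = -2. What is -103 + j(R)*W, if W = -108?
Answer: -2695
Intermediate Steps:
-103 + j(R)*W = -103 + (6*(-2)²)*(-108) = -103 + (6*4)*(-108) = -103 + 24*(-108) = -103 - 2592 = -2695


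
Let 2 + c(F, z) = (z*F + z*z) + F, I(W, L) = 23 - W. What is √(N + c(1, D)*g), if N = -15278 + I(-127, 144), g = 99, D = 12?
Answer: √217 ≈ 14.731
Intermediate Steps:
c(F, z) = -2 + F + z² + F*z (c(F, z) = -2 + ((z*F + z*z) + F) = -2 + ((F*z + z²) + F) = -2 + ((z² + F*z) + F) = -2 + (F + z² + F*z) = -2 + F + z² + F*z)
N = -15128 (N = -15278 + (23 - 1*(-127)) = -15278 + (23 + 127) = -15278 + 150 = -15128)
√(N + c(1, D)*g) = √(-15128 + (-2 + 1 + 12² + 1*12)*99) = √(-15128 + (-2 + 1 + 144 + 12)*99) = √(-15128 + 155*99) = √(-15128 + 15345) = √217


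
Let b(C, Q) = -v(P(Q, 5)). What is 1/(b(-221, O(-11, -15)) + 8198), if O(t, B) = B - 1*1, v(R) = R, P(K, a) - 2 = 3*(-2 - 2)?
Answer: 1/8208 ≈ 0.00012183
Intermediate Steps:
P(K, a) = -10 (P(K, a) = 2 + 3*(-2 - 2) = 2 + 3*(-4) = 2 - 12 = -10)
O(t, B) = -1 + B (O(t, B) = B - 1 = -1 + B)
b(C, Q) = 10 (b(C, Q) = -1*(-10) = 10)
1/(b(-221, O(-11, -15)) + 8198) = 1/(10 + 8198) = 1/8208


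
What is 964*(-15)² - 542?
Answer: 216358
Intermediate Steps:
964*(-15)² - 542 = 964*225 - 542 = 216900 - 542 = 216358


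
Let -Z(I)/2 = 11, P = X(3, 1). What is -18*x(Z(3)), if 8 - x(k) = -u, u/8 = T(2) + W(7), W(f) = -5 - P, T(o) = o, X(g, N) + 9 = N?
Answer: -864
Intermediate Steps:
X(g, N) = -9 + N
P = -8 (P = -9 + 1 = -8)
Z(I) = -22 (Z(I) = -2*11 = -22)
W(f) = 3 (W(f) = -5 - 1*(-8) = -5 + 8 = 3)
u = 40 (u = 8*(2 + 3) = 8*5 = 40)
x(k) = 48 (x(k) = 8 - (-1)*40 = 8 - 1*(-40) = 8 + 40 = 48)
-18*x(Z(3)) = -18*48 = -864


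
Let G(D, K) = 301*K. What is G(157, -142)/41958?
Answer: -3053/2997 ≈ -1.0187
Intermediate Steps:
G(157, -142)/41958 = (301*(-142))/41958 = -42742*1/41958 = -3053/2997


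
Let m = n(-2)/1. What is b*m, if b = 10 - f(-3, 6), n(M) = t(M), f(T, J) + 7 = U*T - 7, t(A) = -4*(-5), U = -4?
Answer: 240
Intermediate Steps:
t(A) = 20
f(T, J) = -14 - 4*T (f(T, J) = -7 + (-4*T - 7) = -7 + (-7 - 4*T) = -14 - 4*T)
n(M) = 20
m = 20 (m = 20/1 = 20*1 = 20)
b = 12 (b = 10 - (-14 - 4*(-3)) = 10 - (-14 + 12) = 10 - 1*(-2) = 10 + 2 = 12)
b*m = 12*20 = 240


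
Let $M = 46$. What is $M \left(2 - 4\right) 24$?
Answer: $-2208$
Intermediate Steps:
$M \left(2 - 4\right) 24 = 46 \left(2 - 4\right) 24 = 46 \left(-2\right) 24 = \left(-92\right) 24 = -2208$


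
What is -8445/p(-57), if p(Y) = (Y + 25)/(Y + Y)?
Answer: -481365/16 ≈ -30085.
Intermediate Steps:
p(Y) = (25 + Y)/(2*Y) (p(Y) = (25 + Y)/((2*Y)) = (25 + Y)*(1/(2*Y)) = (25 + Y)/(2*Y))
-8445/p(-57) = -8445*(-114/(25 - 57)) = -8445/((½)*(-1/57)*(-32)) = -8445/16/57 = -8445*57/16 = -481365/16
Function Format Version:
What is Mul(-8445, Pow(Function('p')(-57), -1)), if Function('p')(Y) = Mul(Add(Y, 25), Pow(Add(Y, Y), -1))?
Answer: Rational(-481365, 16) ≈ -30085.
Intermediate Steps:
Function('p')(Y) = Mul(Rational(1, 2), Pow(Y, -1), Add(25, Y)) (Function('p')(Y) = Mul(Add(25, Y), Pow(Mul(2, Y), -1)) = Mul(Add(25, Y), Mul(Rational(1, 2), Pow(Y, -1))) = Mul(Rational(1, 2), Pow(Y, -1), Add(25, Y)))
Mul(-8445, Pow(Function('p')(-57), -1)) = Mul(-8445, Pow(Mul(Rational(1, 2), Pow(-57, -1), Add(25, -57)), -1)) = Mul(-8445, Pow(Mul(Rational(1, 2), Rational(-1, 57), -32), -1)) = Mul(-8445, Pow(Rational(16, 57), -1)) = Mul(-8445, Rational(57, 16)) = Rational(-481365, 16)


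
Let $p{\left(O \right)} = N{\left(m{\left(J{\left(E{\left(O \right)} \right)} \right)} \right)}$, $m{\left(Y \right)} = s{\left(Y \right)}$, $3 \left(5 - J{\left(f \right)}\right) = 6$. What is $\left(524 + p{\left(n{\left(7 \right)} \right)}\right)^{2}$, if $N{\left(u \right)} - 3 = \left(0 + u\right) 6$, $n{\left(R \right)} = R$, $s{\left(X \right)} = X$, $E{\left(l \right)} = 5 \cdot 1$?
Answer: $297025$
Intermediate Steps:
$E{\left(l \right)} = 5$
$J{\left(f \right)} = 3$ ($J{\left(f \right)} = 5 - 2 = 3$)
$m{\left(Y \right)} = Y$
$N{\left(u \right)} = 3 + 6 u$ ($N{\left(u \right)} = 3 + \left(0 + u\right) 6 = 3 + u 6 = 3 + 6 u$)
$p{\left(O \right)} = 21$ ($p{\left(O \right)} = 3 + 6 \cdot 3 = 3 + 18 = 21$)
$\left(524 + p{\left(n{\left(7 \right)} \right)}\right)^{2} = \left(524 + 21\right)^{2} = 545^{2} = 297025$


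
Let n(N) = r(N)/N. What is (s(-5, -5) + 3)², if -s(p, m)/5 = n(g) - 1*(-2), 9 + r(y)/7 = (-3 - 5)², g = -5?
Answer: 142884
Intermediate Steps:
r(y) = 385 (r(y) = -63 + 7*(-3 - 5)² = -63 + 7*(-8)² = -63 + 7*64 = -63 + 448 = 385)
n(N) = 385/N
s(p, m) = 375 (s(p, m) = -5*(385/(-5) - 1*(-2)) = -5*(385*(-⅕) + 2) = -5*(-77 + 2) = -5*(-75) = 375)
(s(-5, -5) + 3)² = (375 + 3)² = 378² = 142884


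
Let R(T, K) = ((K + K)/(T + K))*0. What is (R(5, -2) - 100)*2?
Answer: -200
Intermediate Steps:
R(T, K) = 0 (R(T, K) = ((2*K)/(K + T))*0 = (2*K/(K + T))*0 = 0)
(R(5, -2) - 100)*2 = (0 - 100)*2 = -100*2 = -200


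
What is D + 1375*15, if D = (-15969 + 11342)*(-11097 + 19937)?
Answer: -40882055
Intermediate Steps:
D = -40902680 (D = -4627*8840 = -40902680)
D + 1375*15 = -40902680 + 1375*15 = -40902680 + 20625 = -40882055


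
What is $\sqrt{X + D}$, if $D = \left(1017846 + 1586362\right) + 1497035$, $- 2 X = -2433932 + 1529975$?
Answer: $\frac{3 \sqrt{2023654}}{2} \approx 2133.8$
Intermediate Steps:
$X = \frac{903957}{2}$ ($X = - \frac{-2433932 + 1529975}{2} = \left(- \frac{1}{2}\right) \left(-903957\right) = \frac{903957}{2} \approx 4.5198 \cdot 10^{5}$)
$D = 4101243$ ($D = 2604208 + 1497035 = 4101243$)
$\sqrt{X + D} = \sqrt{\frac{903957}{2} + 4101243} = \sqrt{\frac{9106443}{2}} = \frac{3 \sqrt{2023654}}{2}$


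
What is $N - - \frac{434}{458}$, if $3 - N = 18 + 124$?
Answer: $- \frac{31614}{229} \approx -138.05$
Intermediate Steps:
$N = -139$ ($N = 3 - \left(18 + 124\right) = 3 - 142 = -139$)
$N - - \frac{434}{458} = -139 - - \frac{434}{458} = -139 - \left(-434\right) \frac{1}{458} = -139 - - \frac{217}{229} = -139 + \frac{217}{229} = - \frac{31614}{229}$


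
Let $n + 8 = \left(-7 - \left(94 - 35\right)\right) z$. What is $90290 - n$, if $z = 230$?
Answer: $105478$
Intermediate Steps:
$n = -15188$ ($n = -8 + \left(-7 - \left(94 - 35\right)\right) 230 = -8 + \left(-7 - 59\right) 230 = -8 - 15180 = -15188$)
$90290 - n = 90290 - -15188 = 90290 + 15188 = 105478$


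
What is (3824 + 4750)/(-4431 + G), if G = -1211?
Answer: -4287/2821 ≈ -1.5197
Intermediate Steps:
(3824 + 4750)/(-4431 + G) = (3824 + 4750)/(-4431 - 1211) = 8574/(-5642) = 8574*(-1/5642) = -4287/2821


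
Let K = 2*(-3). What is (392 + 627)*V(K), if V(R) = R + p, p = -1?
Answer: -7133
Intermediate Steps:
K = -6
V(R) = -1 + R (V(R) = R - 1 = -1 + R)
(392 + 627)*V(K) = (392 + 627)*(-1 - 6) = 1019*(-7) = -7133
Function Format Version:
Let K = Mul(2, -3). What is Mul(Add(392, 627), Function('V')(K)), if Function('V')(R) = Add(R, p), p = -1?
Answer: -7133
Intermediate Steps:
K = -6
Function('V')(R) = Add(-1, R) (Function('V')(R) = Add(R, -1) = Add(-1, R))
Mul(Add(392, 627), Function('V')(K)) = Mul(Add(392, 627), Add(-1, -6)) = Mul(1019, -7) = -7133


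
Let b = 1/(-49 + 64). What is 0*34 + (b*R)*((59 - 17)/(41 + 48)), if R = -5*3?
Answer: -42/89 ≈ -0.47191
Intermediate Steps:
b = 1/15 ≈ 0.066667
R = -15
0*34 + (b*R)*((59 - 17)/(41 + 48)) = 0*34 + ((1/15)*(-15))*((59 - 17)/(41 + 48)) = 0 - 42/89 = -42/89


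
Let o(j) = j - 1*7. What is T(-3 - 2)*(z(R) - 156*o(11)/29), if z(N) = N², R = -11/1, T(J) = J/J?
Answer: 2885/29 ≈ 99.483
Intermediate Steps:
o(j) = -7 + j (o(j) = j - 7 = -7 + j)
T(J) = 1
R = -11 (R = -11*1 = -11)
T(-3 - 2)*(z(R) - 156*o(11)/29) = 1*((-11)² - 156/(29/(-7 + 11))) = 1*(121 - 156/(29/4)) = 1*(121 - 156/(29*(¼))) = 1*(121 - 156/29/4) = 1*(121 - 156*4/29) = 1*(121 - 624/29) = 1*(2885/29) = 2885/29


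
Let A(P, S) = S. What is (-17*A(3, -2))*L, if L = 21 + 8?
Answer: 986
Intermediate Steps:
L = 29
(-17*A(3, -2))*L = -17*(-2)*29 = 34*29 = 986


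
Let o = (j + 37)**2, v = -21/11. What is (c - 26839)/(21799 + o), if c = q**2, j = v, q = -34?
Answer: -3107643/2786675 ≈ -1.1152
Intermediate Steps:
v = -21/11 (v = -21*1/11 = -21/11 ≈ -1.9091)
j = -21/11 ≈ -1.9091
o = 148996/121 (o = (-21/11 + 37)**2 = (386/11)**2 = 148996/121 ≈ 1231.4)
c = 1156 (c = (-34)**2 = 1156)
(c - 26839)/(21799 + o) = (1156 - 26839)/(21799 + 148996/121) = -25683/2786675/121 = -25683*121/2786675 = -3107643/2786675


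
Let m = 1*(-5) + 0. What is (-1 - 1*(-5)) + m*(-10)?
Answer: 54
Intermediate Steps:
m = -5 (m = -5 + 0 = -5)
(-1 - 1*(-5)) + m*(-10) = (-1 - 1*(-5)) - 5*(-10) = (-1 + 5) + 50 = 4 + 50 = 54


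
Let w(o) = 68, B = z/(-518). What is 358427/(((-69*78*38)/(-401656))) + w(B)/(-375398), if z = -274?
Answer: 6755491370803436/9596862171 ≈ 7.0393e+5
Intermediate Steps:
B = 137/259 (B = -274/(-518) = -274*(-1/518) = 137/259 ≈ 0.52896)
358427/(((-69*78*38)/(-401656))) + w(B)/(-375398) = 358427/(((-69*78*38)/(-401656))) + 68/(-375398) = 358427/((-5382*38*(-1/401656))) + 68*(-1/375398) = 358427/((-204516*(-1/401656))) - 34/187699 = 358427/(51129/100414) - 34/187699 = 358427*(100414/51129) - 34/187699 = 35991088778/51129 - 34/187699 = 6755491370803436/9596862171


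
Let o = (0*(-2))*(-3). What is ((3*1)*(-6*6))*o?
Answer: 0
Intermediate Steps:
o = 0 (o = 0*(-3) = 0)
((3*1)*(-6*6))*o = ((3*1)*(-6*6))*0 = (3*(-36))*0 = -108*0 = 0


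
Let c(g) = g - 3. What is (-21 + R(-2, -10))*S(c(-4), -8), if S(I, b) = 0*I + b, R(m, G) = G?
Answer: 248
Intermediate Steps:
c(g) = -3 + g
S(I, b) = b (S(I, b) = 0 + b = b)
(-21 + R(-2, -10))*S(c(-4), -8) = (-21 - 10)*(-8) = -31*(-8) = 248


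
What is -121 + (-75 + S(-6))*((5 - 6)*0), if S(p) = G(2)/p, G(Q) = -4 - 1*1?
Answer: -121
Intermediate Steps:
G(Q) = -5 (G(Q) = -4 - 1 = -5)
S(p) = -5/p
-121 + (-75 + S(-6))*((5 - 6)*0) = -121 + (-75 - 5/(-6))*((5 - 6)*0) = -121 + (-75 - 5*(-1/6))*(-1*0) = -121 + (-75 + 5/6)*0 = -121 - 445/6*0 = -121 + 0 = -121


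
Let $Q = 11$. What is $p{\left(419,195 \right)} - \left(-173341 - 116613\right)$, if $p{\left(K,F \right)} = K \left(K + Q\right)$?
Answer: $470124$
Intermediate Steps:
$p{\left(K,F \right)} = K \left(11 + K\right)$ ($p{\left(K,F \right)} = K \left(K + 11\right) = K \left(11 + K\right)$)
$p{\left(419,195 \right)} - \left(-173341 - 116613\right) = 419 \left(11 + 419\right) - \left(-173341 - 116613\right) = 419 \cdot 430 - \left(-173341 - 116613\right) = 180170 - -289954 = 180170 + 289954 = 470124$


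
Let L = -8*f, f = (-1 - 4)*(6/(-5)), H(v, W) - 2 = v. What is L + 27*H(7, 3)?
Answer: 195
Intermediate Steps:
H(v, W) = 2 + v
f = 6 (f = -30*(-1)/5 = -5*(-6/5) = 6)
L = -48 (L = -8*6 = -48)
L + 27*H(7, 3) = -48 + 27*(2 + 7) = -48 + 27*9 = -48 + 243 = 195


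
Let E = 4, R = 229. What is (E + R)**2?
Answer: 54289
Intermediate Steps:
(E + R)**2 = (4 + 229)**2 = 233**2 = 54289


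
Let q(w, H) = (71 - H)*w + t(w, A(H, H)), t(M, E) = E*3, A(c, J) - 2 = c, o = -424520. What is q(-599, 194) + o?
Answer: -350255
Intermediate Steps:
A(c, J) = 2 + c
t(M, E) = 3*E
q(w, H) = 6 + 3*H + w*(71 - H) (q(w, H) = (71 - H)*w + 3*(2 + H) = w*(71 - H) + (6 + 3*H) = 6 + 3*H + w*(71 - H))
q(-599, 194) + o = (6 + 3*194 + 71*(-599) - 1*194*(-599)) - 424520 = (6 + 582 - 42529 + 116206) - 424520 = 74265 - 424520 = -350255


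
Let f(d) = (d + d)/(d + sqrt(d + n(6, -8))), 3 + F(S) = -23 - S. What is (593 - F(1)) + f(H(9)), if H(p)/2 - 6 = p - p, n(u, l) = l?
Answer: 4352/7 ≈ 621.71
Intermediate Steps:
F(S) = -26 - S (F(S) = -3 + (-23 - S) = -26 - S)
H(p) = 12 (H(p) = 12 + 2*(p - p) = 12 + 2*0 = 12 + 0 = 12)
f(d) = 2*d/(d + sqrt(-8 + d)) (f(d) = (d + d)/(d + sqrt(d - 8)) = (2*d)/(d + sqrt(-8 + d)) = 2*d/(d + sqrt(-8 + d)))
(593 - F(1)) + f(H(9)) = (593 - (-26 - 1*1)) + 2*12/(12 + sqrt(-8 + 12)) = (593 - (-26 - 1)) + 2*12/(12 + sqrt(4)) = (593 - 1*(-27)) + 2*12/(12 + 2) = (593 + 27) + 2*12/14 = 620 + 2*12*(1/14) = 620 + 12/7 = 4352/7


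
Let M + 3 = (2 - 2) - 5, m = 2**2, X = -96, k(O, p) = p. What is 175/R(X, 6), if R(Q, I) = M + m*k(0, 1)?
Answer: -175/4 ≈ -43.750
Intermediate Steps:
m = 4
M = -8 (M = -3 + ((2 - 2) - 5) = -3 + (0 - 5) = -3 - 5 = -8)
R(Q, I) = -4 (R(Q, I) = -8 + 4*1 = -8 + 4 = -4)
175/R(X, 6) = 175/(-4) = 175*(-1/4) = -175/4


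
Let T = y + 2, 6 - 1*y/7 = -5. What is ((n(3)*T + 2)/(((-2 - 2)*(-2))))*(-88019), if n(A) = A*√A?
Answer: -88019/4 - 20860503*√3/8 ≈ -4.5384e+6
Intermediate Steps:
y = 77 (y = 42 - 7*(-5) = 42 + 35 = 77)
T = 79 (T = 77 + 2 = 79)
n(A) = A^(3/2)
((n(3)*T + 2)/(((-2 - 2)*(-2))))*(-88019) = ((3^(3/2)*79 + 2)/(((-2 - 2)*(-2))))*(-88019) = (((3*√3)*79 + 2)/((-4*(-2))))*(-88019) = ((237*√3 + 2)/8)*(-88019) = ((2 + 237*√3)*(⅛))*(-88019) = (¼ + 237*√3/8)*(-88019) = -88019/4 - 20860503*√3/8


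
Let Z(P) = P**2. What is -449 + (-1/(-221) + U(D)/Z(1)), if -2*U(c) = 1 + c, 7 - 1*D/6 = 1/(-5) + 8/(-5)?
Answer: -1051729/2210 ≈ -475.90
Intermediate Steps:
D = 264/5 (D = 42 - 6*(1/(-5) + 8/(-5)) = 42 - 6*(1*(-1/5) + 8*(-1/5)) = 42 - 6*(-1/5 - 8/5) = 42 - 6*(-9/5) = 42 + 54/5 = 264/5 ≈ 52.800)
U(c) = -1/2 - c/2 (U(c) = -(1 + c)/2 = -1/2 - c/2)
-449 + (-1/(-221) + U(D)/Z(1)) = -449 + (-1/(-221) + (-1/2 - 1/2*264/5)/(1**2)) = -449 + (-1*(-1/221) + (-1/2 - 132/5)/1) = -449 + (1/221 - 269/10*1) = -449 + (1/221 - 269/10) = -449 - 59439/2210 = -1051729/2210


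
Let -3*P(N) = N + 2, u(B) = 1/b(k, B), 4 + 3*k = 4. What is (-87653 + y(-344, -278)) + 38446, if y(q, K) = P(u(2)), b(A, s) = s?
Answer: -295247/6 ≈ -49208.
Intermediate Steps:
k = 0 (k = -4/3 + (⅓)*4 = -4/3 + 4/3 = 0)
u(B) = 1/B
P(N) = -⅔ - N/3 (P(N) = -(N + 2)/3 = -(2 + N)/3 = -⅔ - N/3)
y(q, K) = -⅚ (y(q, K) = -⅔ - ⅓/2 = -⅔ - ⅓*½ = -⅔ - ⅙ = -⅚)
(-87653 + y(-344, -278)) + 38446 = (-87653 - ⅚) + 38446 = -525923/6 + 38446 = -295247/6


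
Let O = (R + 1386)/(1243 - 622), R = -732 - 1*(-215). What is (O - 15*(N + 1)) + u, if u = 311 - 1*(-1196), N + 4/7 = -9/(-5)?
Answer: 6411698/4347 ≈ 1475.0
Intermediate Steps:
N = 43/35 (N = -4/7 - 9/(-5) = -4/7 - 9*(-⅕) = -4/7 + 9/5 = 43/35 ≈ 1.2286)
R = -517 (R = -732 + 215 = -517)
u = 1507 (u = 311 + 1196 = 1507)
O = 869/621 (O = (-517 + 1386)/(1243 - 622) = 869/621 ≈ 1.3994)
(O - 15*(N + 1)) + u = (869/621 - 15*(43/35 + 1)) + 1507 = (869/621 - 15*78/35) + 1507 = (869/621 - 234/7) + 1507 = -139231/4347 + 1507 = 6411698/4347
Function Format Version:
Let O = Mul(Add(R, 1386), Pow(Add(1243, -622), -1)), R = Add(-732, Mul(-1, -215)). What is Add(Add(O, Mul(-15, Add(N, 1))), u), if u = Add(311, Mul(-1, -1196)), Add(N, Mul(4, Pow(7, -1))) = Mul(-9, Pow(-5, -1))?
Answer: Rational(6411698, 4347) ≈ 1475.0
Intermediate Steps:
N = Rational(43, 35) (N = Add(Rational(-4, 7), Mul(-9, Pow(-5, -1))) = Add(Rational(-4, 7), Mul(-9, Rational(-1, 5))) = Add(Rational(-4, 7), Rational(9, 5)) = Rational(43, 35) ≈ 1.2286)
R = -517 (R = Add(-732, 215) = -517)
u = 1507 (u = Add(311, 1196) = 1507)
O = Rational(869, 621) (O = Mul(Add(-517, 1386), Pow(Add(1243, -622), -1)) = Mul(869, Pow(621, -1)) = Mul(869, Rational(1, 621)) = Rational(869, 621) ≈ 1.3994)
Add(Add(O, Mul(-15, Add(N, 1))), u) = Add(Add(Rational(869, 621), Mul(-15, Add(Rational(43, 35), 1))), 1507) = Add(Add(Rational(869, 621), Mul(-15, Rational(78, 35))), 1507) = Add(Add(Rational(869, 621), Rational(-234, 7)), 1507) = Add(Rational(-139231, 4347), 1507) = Rational(6411698, 4347)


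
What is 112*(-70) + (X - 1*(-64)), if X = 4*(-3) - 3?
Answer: -7791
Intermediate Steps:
X = -15 (X = -12 - 3 = -15)
112*(-70) + (X - 1*(-64)) = 112*(-70) + (-15 - 1*(-64)) = -7840 + (-15 + 64) = -7840 + 49 = -7791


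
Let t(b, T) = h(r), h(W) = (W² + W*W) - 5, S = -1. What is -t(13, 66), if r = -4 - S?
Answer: -13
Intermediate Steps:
r = -3 (r = -4 - 1*(-1) = -4 + 1 = -3)
h(W) = -5 + 2*W² (h(W) = (W² + W²) - 5 = 2*W² - 5 = -5 + 2*W²)
t(b, T) = 13 (t(b, T) = -5 + 2*(-3)² = -5 + 2*9 = -5 + 18 = 13)
-t(13, 66) = -1*13 = -13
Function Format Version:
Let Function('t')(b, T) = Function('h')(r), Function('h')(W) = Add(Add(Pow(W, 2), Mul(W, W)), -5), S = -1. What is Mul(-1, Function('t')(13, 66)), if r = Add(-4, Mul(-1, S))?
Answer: -13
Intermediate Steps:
r = -3 (r = Add(-4, Mul(-1, -1)) = Add(-4, 1) = -3)
Function('h')(W) = Add(-5, Mul(2, Pow(W, 2))) (Function('h')(W) = Add(Add(Pow(W, 2), Pow(W, 2)), -5) = Add(Mul(2, Pow(W, 2)), -5) = Add(-5, Mul(2, Pow(W, 2))))
Function('t')(b, T) = 13 (Function('t')(b, T) = Add(-5, Mul(2, Pow(-3, 2))) = Add(-5, Mul(2, 9)) = Add(-5, 18) = 13)
Mul(-1, Function('t')(13, 66)) = Mul(-1, 13) = -13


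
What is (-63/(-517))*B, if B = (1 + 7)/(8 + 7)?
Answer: 168/2585 ≈ 0.064990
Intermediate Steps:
B = 8/15 ≈ 0.53333
(-63/(-517))*B = -63/(-517)*(8/15) = -63*(-1/517)*(8/15) = (63/517)*(8/15) = 168/2585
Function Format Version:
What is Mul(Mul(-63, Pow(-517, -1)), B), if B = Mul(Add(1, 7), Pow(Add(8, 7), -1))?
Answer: Rational(168, 2585) ≈ 0.064990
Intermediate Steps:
B = Rational(8, 15) (B = Mul(8, Pow(15, -1)) = Mul(8, Rational(1, 15)) = Rational(8, 15) ≈ 0.53333)
Mul(Mul(-63, Pow(-517, -1)), B) = Mul(Mul(-63, Pow(-517, -1)), Rational(8, 15)) = Mul(Mul(-63, Rational(-1, 517)), Rational(8, 15)) = Mul(Rational(63, 517), Rational(8, 15)) = Rational(168, 2585)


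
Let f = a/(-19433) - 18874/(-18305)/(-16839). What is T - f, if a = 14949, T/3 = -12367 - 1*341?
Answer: -228357656688937543/5989987013535 ≈ -38123.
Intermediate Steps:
T = -38124 (T = 3*(-12367 - 1*341) = 3*(-12367 - 341) = 3*(-12708) = -38124)
f = -4608215070797/5989987013535 (f = 14949/(-19433) - 18874/(-18305)/(-16839) = 14949*(-1/19433) - 18874*(-1/18305)*(-1/16839) = -14949/19433 + (18874/18305)*(-1/16839) = -14949/19433 - 18874/308237895 = -4608215070797/5989987013535 ≈ -0.76932)
T - f = -38124 - 1*(-4608215070797/5989987013535) = -38124 + 4608215070797/5989987013535 = -228357656688937543/5989987013535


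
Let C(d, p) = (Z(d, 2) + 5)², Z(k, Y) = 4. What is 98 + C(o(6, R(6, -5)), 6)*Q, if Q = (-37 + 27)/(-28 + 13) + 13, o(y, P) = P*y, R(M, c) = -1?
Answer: 1205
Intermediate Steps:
C(d, p) = 81 (C(d, p) = (4 + 5)² = 9² = 81)
Q = 41/3 (Q = -10/(-15) + 13 = -10*(-1/15) + 13 = ⅔ + 13 = 41/3 ≈ 13.667)
98 + C(o(6, R(6, -5)), 6)*Q = 98 + 81*(41/3) = 98 + 1107 = 1205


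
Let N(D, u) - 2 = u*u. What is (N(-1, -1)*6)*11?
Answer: 198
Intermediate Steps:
N(D, u) = 2 + u² (N(D, u) = 2 + u*u = 2 + u²)
(N(-1, -1)*6)*11 = ((2 + (-1)²)*6)*11 = ((2 + 1)*6)*11 = (3*6)*11 = 18*11 = 198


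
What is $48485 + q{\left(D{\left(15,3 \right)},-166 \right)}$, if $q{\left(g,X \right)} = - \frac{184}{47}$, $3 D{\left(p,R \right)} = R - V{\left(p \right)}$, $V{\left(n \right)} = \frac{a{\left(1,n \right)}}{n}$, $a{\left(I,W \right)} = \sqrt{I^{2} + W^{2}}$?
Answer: $\frac{2278611}{47} \approx 48481.0$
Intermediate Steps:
$V{\left(n \right)} = \frac{\sqrt{1 + n^{2}}}{n}$ ($V{\left(n \right)} = \frac{\sqrt{1^{2} + n^{2}}}{n} = \frac{\sqrt{1 + n^{2}}}{n}$)
$D{\left(p,R \right)} = \frac{R}{3} - \frac{\sqrt{1 + p^{2}}}{3 p}$ ($D{\left(p,R \right)} = \frac{R - \frac{\sqrt{1 + p^{2}}}{p}}{3} = \frac{R}{3} - \frac{\sqrt{1 + p^{2}}}{3 p}$)
$q{\left(g,X \right)} = - \frac{184}{47}$ ($q{\left(g,X \right)} = \left(-184\right) \frac{1}{47} = - \frac{184}{47}$)
$48485 + q{\left(D{\left(15,3 \right)},-166 \right)} = 48485 - \frac{184}{47} = \frac{2278611}{47}$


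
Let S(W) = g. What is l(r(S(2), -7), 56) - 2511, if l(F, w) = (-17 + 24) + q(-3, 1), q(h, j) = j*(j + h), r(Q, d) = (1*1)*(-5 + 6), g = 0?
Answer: -2506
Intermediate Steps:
S(W) = 0
r(Q, d) = 1 (r(Q, d) = 1*1 = 1)
q(h, j) = j*(h + j)
l(F, w) = 5 (l(F, w) = (-17 + 24) + 1*(-3 + 1) = 7 + 1*(-2) = 7 - 2 = 5)
l(r(S(2), -7), 56) - 2511 = 5 - 2511 = -2506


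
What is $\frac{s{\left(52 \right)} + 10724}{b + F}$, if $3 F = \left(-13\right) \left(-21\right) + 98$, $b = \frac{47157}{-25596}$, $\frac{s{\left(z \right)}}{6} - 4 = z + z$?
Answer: $\frac{97025904}{1039405} \approx 93.348$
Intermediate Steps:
$s{\left(z \right)} = 24 + 12 z$ ($s{\left(z \right)} = 24 + 6 \left(z + z\right) = 24 + 6 \cdot 2 z = 24 + 12 z$)
$b = - \frac{15719}{8532}$ ($b = 47157 \left(- \frac{1}{25596}\right) = - \frac{15719}{8532} \approx -1.8424$)
$F = \frac{371}{3}$ ($F = \frac{\left(-13\right) \left(-21\right) + 98}{3} = \frac{273 + 98}{3} = \frac{1}{3} \cdot 371 = \frac{371}{3} \approx 123.67$)
$\frac{s{\left(52 \right)} + 10724}{b + F} = \frac{\left(24 + 12 \cdot 52\right) + 10724}{- \frac{15719}{8532} + \frac{371}{3}} = \frac{\left(24 + 624\right) + 10724}{\frac{1039405}{8532}} = \left(648 + 10724\right) \frac{8532}{1039405} = 11372 \cdot \frac{8532}{1039405} = \frac{97025904}{1039405}$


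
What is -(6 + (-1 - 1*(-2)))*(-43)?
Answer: 301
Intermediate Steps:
-(6 + (-1 - 1*(-2)))*(-43) = -(6 + (-1 + 2))*(-43) = -(6 + 1)*(-43) = -1*7*(-43) = -7*(-43) = 301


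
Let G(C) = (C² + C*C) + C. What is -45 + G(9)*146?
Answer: 24921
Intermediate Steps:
G(C) = C + 2*C² (G(C) = (C² + C²) + C = 2*C² + C = C + 2*C²)
-45 + G(9)*146 = -45 + (9*(1 + 2*9))*146 = -45 + (9*(1 + 18))*146 = -45 + (9*19)*146 = -45 + 171*146 = -45 + 24966 = 24921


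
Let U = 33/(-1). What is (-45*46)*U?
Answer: 68310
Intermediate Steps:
U = -33 (U = 33*(-1) = -33)
(-45*46)*U = -45*46*(-33) = -2070*(-33) = 68310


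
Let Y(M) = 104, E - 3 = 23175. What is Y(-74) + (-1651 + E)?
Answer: 21631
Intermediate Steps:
E = 23178 (E = 3 + 23175 = 23178)
Y(-74) + (-1651 + E) = 104 + (-1651 + 23178) = 104 + 21527 = 21631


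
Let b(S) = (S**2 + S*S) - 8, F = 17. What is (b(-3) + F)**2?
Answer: 729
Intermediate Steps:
b(S) = -8 + 2*S**2 (b(S) = (S**2 + S**2) - 8 = 2*S**2 - 8 = -8 + 2*S**2)
(b(-3) + F)**2 = ((-8 + 2*(-3)**2) + 17)**2 = ((-8 + 2*9) + 17)**2 = ((-8 + 18) + 17)**2 = (10 + 17)**2 = 27**2 = 729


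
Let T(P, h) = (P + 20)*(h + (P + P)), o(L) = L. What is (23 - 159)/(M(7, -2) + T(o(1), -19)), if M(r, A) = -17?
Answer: 4/11 ≈ 0.36364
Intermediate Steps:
T(P, h) = (20 + P)*(h + 2*P)
(23 - 159)/(M(7, -2) + T(o(1), -19)) = (23 - 159)/(-17 + (2*1**2 + 20*(-19) + 40*1 + 1*(-19))) = -136/(-17 + (2*1 - 380 + 40 - 19)) = -136/(-17 + (2 - 380 + 40 - 19)) = -136/(-17 - 357) = -136/(-374) = -136*(-1/374) = 4/11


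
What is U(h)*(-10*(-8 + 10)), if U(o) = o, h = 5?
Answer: -100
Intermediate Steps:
U(h)*(-10*(-8 + 10)) = 5*(-10*(-8 + 10)) = 5*(-10*2) = 5*(-20) = -100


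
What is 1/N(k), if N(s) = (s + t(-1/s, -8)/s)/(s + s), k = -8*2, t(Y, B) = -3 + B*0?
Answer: 512/253 ≈ 2.0237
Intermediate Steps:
t(Y, B) = -3 (t(Y, B) = -3 + 0 = -3)
k = -16
N(s) = (s - 3/s)/(2*s) (N(s) = (s - 3/s)/(s + s) = (s - 3/s)/((2*s)) = (s - 3/s)*(1/(2*s)) = (s - 3/s)/(2*s))
1/N(k) = 1/((½)*(-3 + (-16)²)/(-16)²) = 1/((½)*(1/256)*(-3 + 256)) = 1/((½)*(1/256)*253) = 1/(253/512) = 512/253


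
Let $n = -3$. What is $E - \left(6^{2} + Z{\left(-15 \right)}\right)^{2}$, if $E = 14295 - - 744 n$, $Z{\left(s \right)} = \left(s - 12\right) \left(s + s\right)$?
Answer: $-703653$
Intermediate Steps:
$Z{\left(s \right)} = 2 s \left(-12 + s\right)$ ($Z{\left(s \right)} = \left(-12 + s\right) 2 s = 2 s \left(-12 + s\right)$)
$E = 12063$ ($E = 14295 - \left(-744\right) \left(-3\right) = 14295 - 2232 = 12063$)
$E - \left(6^{2} + Z{\left(-15 \right)}\right)^{2} = 12063 - \left(6^{2} + 2 \left(-15\right) \left(-12 - 15\right)\right)^{2} = 12063 - \left(36 + 2 \left(-15\right) \left(-27\right)\right)^{2} = 12063 - \left(36 + 810\right)^{2} = 12063 - 846^{2} = 12063 - 715716 = -703653$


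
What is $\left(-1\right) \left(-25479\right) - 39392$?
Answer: $-13913$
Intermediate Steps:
$\left(-1\right) \left(-25479\right) - 39392 = 25479 - 39392 = -13913$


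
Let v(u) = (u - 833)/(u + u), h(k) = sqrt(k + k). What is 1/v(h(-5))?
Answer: 2*sqrt(10)/(sqrt(10) + 833*I) ≈ 2.8823e-5 - 0.0075924*I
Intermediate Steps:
h(k) = sqrt(2)*sqrt(k) (h(k) = sqrt(2*k) = sqrt(2)*sqrt(k))
v(u) = (-833 + u)/(2*u) (v(u) = (-833 + u)/((2*u)) = (1/(2*u))*(-833 + u) = (-833 + u)/(2*u))
1/v(h(-5)) = 1/((-833 + sqrt(2)*sqrt(-5))/(2*((sqrt(2)*sqrt(-5))))) = 1/((-833 + sqrt(2)*(I*sqrt(5)))/(2*((sqrt(2)*(I*sqrt(5)))))) = 1/((-833 + I*sqrt(10))/(2*((I*sqrt(10))))) = 1/((-I*sqrt(10)/10)*(-833 + I*sqrt(10))/2) = 1/(-I*sqrt(10)*(-833 + I*sqrt(10))/20) = 2*I*sqrt(10)/(-833 + I*sqrt(10))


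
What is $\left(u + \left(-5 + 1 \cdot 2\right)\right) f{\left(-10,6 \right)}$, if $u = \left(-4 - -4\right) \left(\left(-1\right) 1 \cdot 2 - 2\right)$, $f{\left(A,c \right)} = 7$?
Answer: $-21$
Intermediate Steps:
$u = 0$ ($u = \left(-4 + 4\right) \left(\left(-1\right) 2 - 2\right) = 0 \left(-2 - 2\right) = 0 \left(-4\right) = 0$)
$\left(u + \left(-5 + 1 \cdot 2\right)\right) f{\left(-10,6 \right)} = \left(0 + \left(-5 + 1 \cdot 2\right)\right) 7 = \left(0 + \left(-5 + 2\right)\right) 7 = \left(0 - 3\right) 7 = \left(-3\right) 7 = -21$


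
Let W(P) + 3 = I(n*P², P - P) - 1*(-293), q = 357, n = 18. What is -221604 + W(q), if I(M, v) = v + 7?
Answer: -221307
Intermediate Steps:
I(M, v) = 7 + v
W(P) = 297 (W(P) = -3 + ((7 + (P - P)) - 1*(-293)) = -3 + ((7 + 0) + 293) = -3 + (7 + 293) = -3 + 300 = 297)
-221604 + W(q) = -221604 + 297 = -221307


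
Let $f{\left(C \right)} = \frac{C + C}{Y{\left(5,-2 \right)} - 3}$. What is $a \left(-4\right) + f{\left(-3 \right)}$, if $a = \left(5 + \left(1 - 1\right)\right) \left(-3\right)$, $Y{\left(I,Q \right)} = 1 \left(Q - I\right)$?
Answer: $\frac{303}{5} \approx 60.6$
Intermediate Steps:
$Y{\left(I,Q \right)} = Q - I$
$f{\left(C \right)} = - \frac{C}{5}$ ($f{\left(C \right)} = \frac{C + C}{\left(-2 - 5\right) - 3} = \frac{2 C}{\left(-2 - 5\right) - 3} = \frac{2 C}{-7 - 3} = \frac{2 C}{-10} = 2 C \left(- \frac{1}{10}\right) = - \frac{C}{5}$)
$a = -15$ ($a = \left(5 + \left(1 - 1\right)\right) \left(-3\right) = \left(5 + 0\right) \left(-3\right) = 5 \left(-3\right) = -15$)
$a \left(-4\right) + f{\left(-3 \right)} = \left(-15\right) \left(-4\right) - - \frac{3}{5} = 60 + \frac{3}{5} = \frac{303}{5}$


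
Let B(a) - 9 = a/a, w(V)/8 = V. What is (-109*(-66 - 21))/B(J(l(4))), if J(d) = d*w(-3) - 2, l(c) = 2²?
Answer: 9483/10 ≈ 948.30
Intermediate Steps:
w(V) = 8*V
l(c) = 4
J(d) = -2 - 24*d (J(d) = d*(8*(-3)) - 2 = d*(-24) - 2 = -24*d - 2 = -2 - 24*d)
B(a) = 10 (B(a) = 9 + a/a = 9 + 1 = 10)
(-109*(-66 - 21))/B(J(l(4))) = -109*(-66 - 21)/10 = -109*(-87)*(⅒) = 9483*(⅒) = 9483/10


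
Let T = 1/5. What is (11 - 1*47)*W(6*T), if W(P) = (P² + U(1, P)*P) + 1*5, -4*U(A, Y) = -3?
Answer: -6606/25 ≈ -264.24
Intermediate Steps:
T = ⅕ ≈ 0.20000
U(A, Y) = ¾ (U(A, Y) = -¼*(-3) = ¾)
W(P) = 5 + P² + 3*P/4 (W(P) = (P² + 3*P/4) + 1*5 = (P² + 3*P/4) + 5 = 5 + P² + 3*P/4)
(11 - 1*47)*W(6*T) = (11 - 1*47)*(5 + (6*(⅕))² + 3*(6*(⅕))/4) = (11 - 47)*(5 + (6/5)² + (¾)*(6/5)) = -36*(5 + 36/25 + 9/10) = -36*367/50 = -6606/25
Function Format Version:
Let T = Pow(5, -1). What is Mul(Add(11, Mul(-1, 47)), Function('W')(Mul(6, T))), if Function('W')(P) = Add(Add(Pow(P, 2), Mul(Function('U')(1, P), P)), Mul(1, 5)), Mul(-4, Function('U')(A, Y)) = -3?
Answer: Rational(-6606, 25) ≈ -264.24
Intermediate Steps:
T = Rational(1, 5) ≈ 0.20000
Function('U')(A, Y) = Rational(3, 4) (Function('U')(A, Y) = Mul(Rational(-1, 4), -3) = Rational(3, 4))
Function('W')(P) = Add(5, Pow(P, 2), Mul(Rational(3, 4), P)) (Function('W')(P) = Add(Add(Pow(P, 2), Mul(Rational(3, 4), P)), Mul(1, 5)) = Add(Add(Pow(P, 2), Mul(Rational(3, 4), P)), 5) = Add(5, Pow(P, 2), Mul(Rational(3, 4), P)))
Mul(Add(11, Mul(-1, 47)), Function('W')(Mul(6, T))) = Mul(Add(11, Mul(-1, 47)), Add(5, Pow(Mul(6, Rational(1, 5)), 2), Mul(Rational(3, 4), Mul(6, Rational(1, 5))))) = Mul(Add(11, -47), Add(5, Pow(Rational(6, 5), 2), Mul(Rational(3, 4), Rational(6, 5)))) = Mul(-36, Add(5, Rational(36, 25), Rational(9, 10))) = Mul(-36, Rational(367, 50)) = Rational(-6606, 25)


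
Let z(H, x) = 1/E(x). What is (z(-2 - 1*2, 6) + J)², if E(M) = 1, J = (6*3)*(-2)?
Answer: 1225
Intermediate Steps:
J = -36 (J = 18*(-2) = -36)
z(H, x) = 1 (z(H, x) = 1/1 = 1)
(z(-2 - 1*2, 6) + J)² = (1 - 36)² = (-35)² = 1225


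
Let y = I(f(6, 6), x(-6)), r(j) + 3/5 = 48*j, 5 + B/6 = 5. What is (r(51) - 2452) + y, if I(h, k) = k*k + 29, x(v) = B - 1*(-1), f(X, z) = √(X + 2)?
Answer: 127/5 ≈ 25.400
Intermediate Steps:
B = 0 (B = -30 + 6*5 = -30 + 30 = 0)
f(X, z) = √(2 + X)
x(v) = 1 (x(v) = 0 - 1*(-1) = 0 + 1 = 1)
I(h, k) = 29 + k² (I(h, k) = k² + 29 = 29 + k²)
r(j) = -⅗ + 48*j
y = 30 (y = 29 + 1² = 29 + 1 = 30)
(r(51) - 2452) + y = ((-⅗ + 48*51) - 2452) + 30 = ((-⅗ + 2448) - 2452) + 30 = (12237/5 - 2452) + 30 = -23/5 + 30 = 127/5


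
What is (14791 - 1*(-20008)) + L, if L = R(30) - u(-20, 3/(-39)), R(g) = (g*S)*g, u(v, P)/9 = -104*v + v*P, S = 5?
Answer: 267347/13 ≈ 20565.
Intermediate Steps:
u(v, P) = -936*v + 9*P*v (u(v, P) = 9*(-104*v + v*P) = 9*(-104*v + P*v) = -936*v + 9*P*v)
R(g) = 5*g**2 (R(g) = (g*5)*g = (5*g)*g = 5*g**2)
L = -185040/13 (L = 5*30**2 - 9*(-20)*(-104 + 3/(-39)) = 5*900 - 9*(-20)*(-104 + 3*(-1/39)) = 4500 - 9*(-20)*(-104 - 1/13) = 4500 - 9*(-20)*(-1353)/13 = 4500 - 1*243540/13 = 4500 - 243540/13 = -185040/13 ≈ -14234.)
(14791 - 1*(-20008)) + L = (14791 - 1*(-20008)) - 185040/13 = (14791 + 20008) - 185040/13 = 34799 - 185040/13 = 267347/13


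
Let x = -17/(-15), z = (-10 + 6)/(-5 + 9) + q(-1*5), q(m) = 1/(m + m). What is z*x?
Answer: -187/150 ≈ -1.2467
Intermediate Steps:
q(m) = 1/(2*m)
z = -11/10 (z = (-10 + 6)/(-5 + 9) + 1/(2*((-1*5))) = -4/4 + (1/2)/(-5) = -4*1/4 + (1/2)*(-1/5) = -1 - 1/10 = -11/10 ≈ -1.1000)
x = 17/15 (x = -17*(-1/15) = 17/15 ≈ 1.1333)
z*x = -11/10*17/15 = -187/150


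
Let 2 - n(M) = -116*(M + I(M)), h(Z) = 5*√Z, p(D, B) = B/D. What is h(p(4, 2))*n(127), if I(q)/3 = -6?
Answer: 31615*√2 ≈ 44710.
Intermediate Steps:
I(q) = -18 (I(q) = 3*(-6) = -18)
n(M) = -2086 + 116*M (n(M) = 2 - (-116)*(M - 18) = 2 - (-116)*(-18 + M) = 2 - (2088 - 116*M) = 2 + (-2088 + 116*M) = -2086 + 116*M)
h(p(4, 2))*n(127) = (5*√(2/4))*(-2086 + 116*127) = (5*√(2*(¼)))*(-2086 + 14732) = (5*√(½))*12646 = (5*(√2/2))*12646 = (5*√2/2)*12646 = 31615*√2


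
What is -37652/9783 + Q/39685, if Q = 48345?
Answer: -204252097/77647671 ≈ -2.6305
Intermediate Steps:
-37652/9783 + Q/39685 = -37652/9783 + 48345/39685 = -37652*1/9783 + 48345*(1/39685) = -37652/9783 + 9669/7937 = -204252097/77647671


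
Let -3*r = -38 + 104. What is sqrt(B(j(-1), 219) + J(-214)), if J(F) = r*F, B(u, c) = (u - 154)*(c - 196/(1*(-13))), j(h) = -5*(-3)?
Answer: 3*I*sqrt(522561)/13 ≈ 166.82*I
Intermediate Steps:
r = -22 (r = -(-38 + 104)/3 = -1/3*66 = -22)
j(h) = 15
B(u, c) = (-154 + u)*(196/13 + c) (B(u, c) = (-154 + u)*(c - 196/(-13)) = (-154 + u)*(c - 196*(-1/13)) = (-154 + u)*(c + 196/13) = (-154 + u)*(196/13 + c))
J(F) = -22*F
sqrt(B(j(-1), 219) + J(-214)) = sqrt((-30184/13 - 154*219 + (196/13)*15 + 219*15) - 22*(-214)) = sqrt((-30184/13 - 33726 + 2940/13 + 3285) + 4708) = sqrt(-422977/13 + 4708) = sqrt(-361773/13) = 3*I*sqrt(522561)/13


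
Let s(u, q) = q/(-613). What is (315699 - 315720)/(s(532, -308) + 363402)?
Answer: -12873/222765734 ≈ -5.7787e-5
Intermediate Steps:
s(u, q) = -q/613 (s(u, q) = q*(-1/613) = -q/613)
(315699 - 315720)/(s(532, -308) + 363402) = (315699 - 315720)/(-1/613*(-308) + 363402) = -21/(308/613 + 363402) = -21/222765734/613 = -21*613/222765734 = -12873/222765734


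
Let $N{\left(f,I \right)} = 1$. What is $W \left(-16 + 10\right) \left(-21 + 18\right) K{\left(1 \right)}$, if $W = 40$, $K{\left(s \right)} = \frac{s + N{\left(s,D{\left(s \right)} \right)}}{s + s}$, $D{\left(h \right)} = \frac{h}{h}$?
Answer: $720$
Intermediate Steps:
$D{\left(h \right)} = 1$
$K{\left(s \right)} = \frac{1 + s}{2 s}$ ($K{\left(s \right)} = \frac{s + 1}{s + s} = \frac{1 + s}{2 s}$)
$W \left(-16 + 10\right) \left(-21 + 18\right) K{\left(1 \right)} = 40 \left(-16 + 10\right) \left(-21 + 18\right) \frac{1 + 1}{2 \cdot 1} = 40 \left(\left(-6\right) \left(-3\right)\right) \frac{1}{2} \cdot 1 \cdot 2 = 40 \cdot 18 \cdot 1 = 720 \cdot 1 = 720$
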